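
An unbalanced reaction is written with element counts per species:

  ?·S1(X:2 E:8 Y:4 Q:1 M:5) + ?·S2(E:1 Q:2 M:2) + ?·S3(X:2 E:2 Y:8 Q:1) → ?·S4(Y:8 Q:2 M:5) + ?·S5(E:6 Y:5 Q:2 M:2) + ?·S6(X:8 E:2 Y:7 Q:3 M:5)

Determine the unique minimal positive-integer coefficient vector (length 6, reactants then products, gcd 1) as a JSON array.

X: 3·2+6·0+5·2 = 16 | 1·0+6·0+2·8 = 16
E: 3·8+6·1+5·2 = 40 | 1·0+6·6+2·2 = 40
Y: 3·4+6·0+5·8 = 52 | 1·8+6·5+2·7 = 52
Q: 3·1+6·2+5·1 = 20 | 1·2+6·2+2·3 = 20
M: 3·5+6·2+5·0 = 27 | 1·5+6·2+2·5 = 27
gcd(3,6,5,1,6,2) = 1

Coefficients: [3, 6, 5, 1, 6, 2]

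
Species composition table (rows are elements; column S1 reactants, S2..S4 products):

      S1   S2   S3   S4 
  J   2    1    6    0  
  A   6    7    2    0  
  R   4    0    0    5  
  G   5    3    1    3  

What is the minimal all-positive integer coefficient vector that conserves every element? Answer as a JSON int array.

J: 5·2 = 10 | 4·1+1·6+4·0 = 10
A: 5·6 = 30 | 4·7+1·2+4·0 = 30
R: 5·4 = 20 | 4·0+1·0+4·5 = 20
G: 5·5 = 25 | 4·3+1·1+4·3 = 25
gcd(5,4,1,4) = 1

Coefficients: [5, 4, 1, 4]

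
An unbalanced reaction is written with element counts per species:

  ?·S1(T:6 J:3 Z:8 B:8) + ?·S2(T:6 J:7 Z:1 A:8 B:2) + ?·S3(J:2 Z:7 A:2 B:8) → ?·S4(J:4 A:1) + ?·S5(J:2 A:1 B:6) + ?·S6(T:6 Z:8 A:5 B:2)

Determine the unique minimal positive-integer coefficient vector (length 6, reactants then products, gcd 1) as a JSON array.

T: 1·6+3·6+3·0 = 24 | 5·0+5·0+4·6 = 24
J: 1·3+3·7+3·2 = 30 | 5·4+5·2+4·0 = 30
Z: 1·8+3·1+3·7 = 32 | 5·0+5·0+4·8 = 32
A: 1·0+3·8+3·2 = 30 | 5·1+5·1+4·5 = 30
B: 1·8+3·2+3·8 = 38 | 5·0+5·6+4·2 = 38
gcd(1,3,3,5,5,4) = 1

Coefficients: [1, 3, 3, 5, 5, 4]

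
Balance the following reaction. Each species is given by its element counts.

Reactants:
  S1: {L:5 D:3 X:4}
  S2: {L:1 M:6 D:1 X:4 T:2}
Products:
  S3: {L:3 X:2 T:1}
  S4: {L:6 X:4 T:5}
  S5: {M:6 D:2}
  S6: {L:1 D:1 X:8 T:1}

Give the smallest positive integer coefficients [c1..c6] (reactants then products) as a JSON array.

L: 3·5+6·1 = 21 | 4·3+1·6+6·0+3·1 = 21
M: 3·0+6·6 = 36 | 4·0+1·0+6·6+3·0 = 36
D: 3·3+6·1 = 15 | 4·0+1·0+6·2+3·1 = 15
X: 3·4+6·4 = 36 | 4·2+1·4+6·0+3·8 = 36
T: 3·0+6·2 = 12 | 4·1+1·5+6·0+3·1 = 12
gcd(3,6,4,1,6,3) = 1

Coefficients: [3, 6, 4, 1, 6, 3]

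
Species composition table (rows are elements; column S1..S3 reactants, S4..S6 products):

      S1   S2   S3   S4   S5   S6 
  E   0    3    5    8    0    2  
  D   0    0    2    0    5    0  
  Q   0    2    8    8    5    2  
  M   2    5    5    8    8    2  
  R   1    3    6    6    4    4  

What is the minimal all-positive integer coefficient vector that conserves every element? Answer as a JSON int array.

Coefficients: [3, 5, 5, 4, 2, 4]

E: 3·0+5·3+5·5 = 40 | 4·8+2·0+4·2 = 40
D: 3·0+5·0+5·2 = 10 | 4·0+2·5+4·0 = 10
Q: 3·0+5·2+5·8 = 50 | 4·8+2·5+4·2 = 50
M: 3·2+5·5+5·5 = 56 | 4·8+2·8+4·2 = 56
R: 3·1+5·3+5·6 = 48 | 4·6+2·4+4·4 = 48
gcd(3,5,5,4,2,4) = 1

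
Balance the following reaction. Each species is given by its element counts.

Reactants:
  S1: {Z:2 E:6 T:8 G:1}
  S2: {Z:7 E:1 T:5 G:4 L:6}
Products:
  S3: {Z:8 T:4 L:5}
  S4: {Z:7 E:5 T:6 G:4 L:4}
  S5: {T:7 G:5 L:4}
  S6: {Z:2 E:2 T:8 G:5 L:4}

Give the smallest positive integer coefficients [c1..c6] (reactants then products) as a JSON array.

Coefficients: [2, 5, 2, 3, 1, 1]

Z: 2·2+5·7 = 39 | 2·8+3·7+1·0+1·2 = 39
E: 2·6+5·1 = 17 | 2·0+3·5+1·0+1·2 = 17
T: 2·8+5·5 = 41 | 2·4+3·6+1·7+1·8 = 41
G: 2·1+5·4 = 22 | 2·0+3·4+1·5+1·5 = 22
L: 2·0+5·6 = 30 | 2·5+3·4+1·4+1·4 = 30
gcd(2,5,2,3,1,1) = 1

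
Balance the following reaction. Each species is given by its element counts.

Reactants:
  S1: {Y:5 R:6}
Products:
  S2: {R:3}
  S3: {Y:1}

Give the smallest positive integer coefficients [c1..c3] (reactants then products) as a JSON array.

Coefficients: [1, 2, 5]

Y: 1·5 = 5 | 2·0+5·1 = 5
R: 1·6 = 6 | 2·3+5·0 = 6
gcd(1,2,5) = 1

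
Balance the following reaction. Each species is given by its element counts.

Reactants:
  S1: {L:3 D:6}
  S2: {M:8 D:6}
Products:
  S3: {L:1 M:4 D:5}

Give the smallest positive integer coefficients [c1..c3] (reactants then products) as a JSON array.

Coefficients: [2, 3, 6]

L: 2·3+3·0 = 6 | 6·1 = 6
M: 2·0+3·8 = 24 | 6·4 = 24
D: 2·6+3·6 = 30 | 6·5 = 30
gcd(2,3,6) = 1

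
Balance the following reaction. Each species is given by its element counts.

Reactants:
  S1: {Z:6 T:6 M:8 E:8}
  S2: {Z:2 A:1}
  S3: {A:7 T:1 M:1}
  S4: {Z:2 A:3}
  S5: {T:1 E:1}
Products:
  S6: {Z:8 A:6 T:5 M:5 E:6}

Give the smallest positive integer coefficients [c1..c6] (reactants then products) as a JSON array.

Coefficients: [3, 5, 1, 6, 6, 5]

Z: 3·6+5·2+1·0+6·2+6·0 = 40 | 5·8 = 40
A: 3·0+5·1+1·7+6·3+6·0 = 30 | 5·6 = 30
T: 3·6+5·0+1·1+6·0+6·1 = 25 | 5·5 = 25
M: 3·8+5·0+1·1+6·0+6·0 = 25 | 5·5 = 25
E: 3·8+5·0+1·0+6·0+6·1 = 30 | 5·6 = 30
gcd(3,5,1,6,6,5) = 1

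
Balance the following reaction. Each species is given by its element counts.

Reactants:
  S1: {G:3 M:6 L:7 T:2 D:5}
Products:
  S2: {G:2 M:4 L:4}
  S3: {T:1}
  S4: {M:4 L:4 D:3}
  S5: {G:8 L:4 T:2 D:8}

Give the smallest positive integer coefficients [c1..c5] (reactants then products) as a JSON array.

G: 4·3 = 12 | 2·2+6·0+4·0+1·8 = 12
M: 4·6 = 24 | 2·4+6·0+4·4+1·0 = 24
L: 4·7 = 28 | 2·4+6·0+4·4+1·4 = 28
T: 4·2 = 8 | 2·0+6·1+4·0+1·2 = 8
D: 4·5 = 20 | 2·0+6·0+4·3+1·8 = 20
gcd(4,2,6,4,1) = 1

Coefficients: [4, 2, 6, 4, 1]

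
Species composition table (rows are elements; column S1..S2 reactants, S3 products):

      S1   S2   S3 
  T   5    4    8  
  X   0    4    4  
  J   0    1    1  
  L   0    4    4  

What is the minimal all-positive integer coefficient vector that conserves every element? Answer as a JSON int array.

T: 4·5+5·4 = 40 | 5·8 = 40
X: 4·0+5·4 = 20 | 5·4 = 20
J: 4·0+5·1 = 5 | 5·1 = 5
L: 4·0+5·4 = 20 | 5·4 = 20
gcd(4,5,5) = 1

Coefficients: [4, 5, 5]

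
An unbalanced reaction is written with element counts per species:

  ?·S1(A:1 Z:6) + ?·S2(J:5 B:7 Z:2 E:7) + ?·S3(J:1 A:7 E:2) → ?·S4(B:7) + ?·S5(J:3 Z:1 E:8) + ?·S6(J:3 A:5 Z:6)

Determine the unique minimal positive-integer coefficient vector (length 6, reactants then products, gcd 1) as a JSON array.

J: 4·0+6·5+3·1 = 33 | 6·0+6·3+5·3 = 33
A: 4·1+6·0+3·7 = 25 | 6·0+6·0+5·5 = 25
B: 4·0+6·7+3·0 = 42 | 6·7+6·0+5·0 = 42
Z: 4·6+6·2+3·0 = 36 | 6·0+6·1+5·6 = 36
E: 4·0+6·7+3·2 = 48 | 6·0+6·8+5·0 = 48
gcd(4,6,3,6,6,5) = 1

Coefficients: [4, 6, 3, 6, 6, 5]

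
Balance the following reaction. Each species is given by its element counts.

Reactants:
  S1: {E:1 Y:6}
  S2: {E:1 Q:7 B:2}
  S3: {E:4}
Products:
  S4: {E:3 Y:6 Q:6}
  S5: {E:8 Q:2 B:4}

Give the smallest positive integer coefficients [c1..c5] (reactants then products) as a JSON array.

E: 4·1+4·1+5·4 = 28 | 4·3+2·8 = 28
Y: 4·6+4·0+5·0 = 24 | 4·6+2·0 = 24
Q: 4·0+4·7+5·0 = 28 | 4·6+2·2 = 28
B: 4·0+4·2+5·0 = 8 | 4·0+2·4 = 8
gcd(4,4,5,4,2) = 1

Coefficients: [4, 4, 5, 4, 2]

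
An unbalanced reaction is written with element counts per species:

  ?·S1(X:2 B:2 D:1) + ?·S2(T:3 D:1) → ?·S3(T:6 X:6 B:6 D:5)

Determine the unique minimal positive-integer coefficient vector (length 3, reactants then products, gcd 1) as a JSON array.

T: 3·0+2·3 = 6 | 1·6 = 6
X: 3·2+2·0 = 6 | 1·6 = 6
B: 3·2+2·0 = 6 | 1·6 = 6
D: 3·1+2·1 = 5 | 1·5 = 5
gcd(3,2,1) = 1

Coefficients: [3, 2, 1]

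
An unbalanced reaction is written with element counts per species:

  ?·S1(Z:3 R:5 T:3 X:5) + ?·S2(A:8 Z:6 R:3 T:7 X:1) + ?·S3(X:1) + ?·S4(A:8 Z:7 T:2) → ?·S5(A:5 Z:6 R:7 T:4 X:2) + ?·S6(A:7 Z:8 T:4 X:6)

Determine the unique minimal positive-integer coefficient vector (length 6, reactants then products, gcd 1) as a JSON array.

Coefficients: [5, 1, 6, 5, 4, 4]

A: 5·0+1·8+6·0+5·8 = 48 | 4·5+4·7 = 48
Z: 5·3+1·6+6·0+5·7 = 56 | 4·6+4·8 = 56
R: 5·5+1·3+6·0+5·0 = 28 | 4·7+4·0 = 28
T: 5·3+1·7+6·0+5·2 = 32 | 4·4+4·4 = 32
X: 5·5+1·1+6·1+5·0 = 32 | 4·2+4·6 = 32
gcd(5,1,6,5,4,4) = 1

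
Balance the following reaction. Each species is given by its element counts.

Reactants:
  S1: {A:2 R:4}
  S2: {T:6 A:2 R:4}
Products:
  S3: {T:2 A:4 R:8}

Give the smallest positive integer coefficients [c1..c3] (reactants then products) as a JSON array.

Coefficients: [5, 1, 3]

T: 5·0+1·6 = 6 | 3·2 = 6
A: 5·2+1·2 = 12 | 3·4 = 12
R: 5·4+1·4 = 24 | 3·8 = 24
gcd(5,1,3) = 1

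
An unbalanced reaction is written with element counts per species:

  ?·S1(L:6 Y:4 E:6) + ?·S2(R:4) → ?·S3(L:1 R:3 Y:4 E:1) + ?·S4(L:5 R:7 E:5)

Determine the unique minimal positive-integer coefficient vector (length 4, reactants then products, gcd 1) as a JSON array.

Coefficients: [2, 5, 2, 2]

L: 2·6+5·0 = 12 | 2·1+2·5 = 12
R: 2·0+5·4 = 20 | 2·3+2·7 = 20
Y: 2·4+5·0 = 8 | 2·4+2·0 = 8
E: 2·6+5·0 = 12 | 2·1+2·5 = 12
gcd(2,5,2,2) = 1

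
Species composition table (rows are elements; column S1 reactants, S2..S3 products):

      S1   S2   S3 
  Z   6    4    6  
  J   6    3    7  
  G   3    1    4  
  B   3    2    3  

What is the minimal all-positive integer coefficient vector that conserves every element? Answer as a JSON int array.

Coefficients: [5, 3, 3]

Z: 5·6 = 30 | 3·4+3·6 = 30
J: 5·6 = 30 | 3·3+3·7 = 30
G: 5·3 = 15 | 3·1+3·4 = 15
B: 5·3 = 15 | 3·2+3·3 = 15
gcd(5,3,3) = 1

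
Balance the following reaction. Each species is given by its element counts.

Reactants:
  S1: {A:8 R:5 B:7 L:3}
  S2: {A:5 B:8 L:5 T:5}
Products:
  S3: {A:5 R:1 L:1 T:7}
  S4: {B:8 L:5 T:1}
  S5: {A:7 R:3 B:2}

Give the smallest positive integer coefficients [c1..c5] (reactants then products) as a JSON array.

A: 2·8+2·5 = 26 | 1·5+3·0+3·7 = 26
R: 2·5+2·0 = 10 | 1·1+3·0+3·3 = 10
B: 2·7+2·8 = 30 | 1·0+3·8+3·2 = 30
L: 2·3+2·5 = 16 | 1·1+3·5+3·0 = 16
T: 2·0+2·5 = 10 | 1·7+3·1+3·0 = 10
gcd(2,2,1,3,3) = 1

Coefficients: [2, 2, 1, 3, 3]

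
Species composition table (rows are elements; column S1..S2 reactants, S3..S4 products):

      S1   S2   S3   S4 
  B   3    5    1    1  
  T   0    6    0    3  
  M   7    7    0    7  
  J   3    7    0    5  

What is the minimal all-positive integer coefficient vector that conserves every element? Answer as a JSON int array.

B: 1·3+1·5 = 8 | 6·1+2·1 = 8
T: 1·0+1·6 = 6 | 6·0+2·3 = 6
M: 1·7+1·7 = 14 | 6·0+2·7 = 14
J: 1·3+1·7 = 10 | 6·0+2·5 = 10
gcd(1,1,6,2) = 1

Coefficients: [1, 1, 6, 2]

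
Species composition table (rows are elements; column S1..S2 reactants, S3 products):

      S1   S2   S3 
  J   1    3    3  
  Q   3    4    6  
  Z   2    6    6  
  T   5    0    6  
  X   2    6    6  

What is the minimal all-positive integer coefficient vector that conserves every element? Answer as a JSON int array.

Coefficients: [6, 3, 5]

J: 6·1+3·3 = 15 | 5·3 = 15
Q: 6·3+3·4 = 30 | 5·6 = 30
Z: 6·2+3·6 = 30 | 5·6 = 30
T: 6·5+3·0 = 30 | 5·6 = 30
X: 6·2+3·6 = 30 | 5·6 = 30
gcd(6,3,5) = 1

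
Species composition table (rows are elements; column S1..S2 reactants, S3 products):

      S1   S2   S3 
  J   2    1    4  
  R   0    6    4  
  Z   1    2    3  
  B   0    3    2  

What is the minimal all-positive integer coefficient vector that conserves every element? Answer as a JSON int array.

J: 5·2+2·1 = 12 | 3·4 = 12
R: 5·0+2·6 = 12 | 3·4 = 12
Z: 5·1+2·2 = 9 | 3·3 = 9
B: 5·0+2·3 = 6 | 3·2 = 6
gcd(5,2,3) = 1

Coefficients: [5, 2, 3]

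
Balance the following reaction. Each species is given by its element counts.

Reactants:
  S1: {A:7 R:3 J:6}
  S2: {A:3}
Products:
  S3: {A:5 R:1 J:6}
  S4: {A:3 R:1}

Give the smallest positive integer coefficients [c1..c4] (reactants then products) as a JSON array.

A: 3·7+4·3 = 33 | 3·5+6·3 = 33
R: 3·3+4·0 = 9 | 3·1+6·1 = 9
J: 3·6+4·0 = 18 | 3·6+6·0 = 18
gcd(3,4,3,6) = 1

Coefficients: [3, 4, 3, 6]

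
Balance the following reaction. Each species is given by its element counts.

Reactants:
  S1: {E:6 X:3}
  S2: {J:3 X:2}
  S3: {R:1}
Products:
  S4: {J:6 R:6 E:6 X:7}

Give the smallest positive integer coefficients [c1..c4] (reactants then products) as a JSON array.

J: 1·0+2·3+6·0 = 6 | 1·6 = 6
R: 1·0+2·0+6·1 = 6 | 1·6 = 6
E: 1·6+2·0+6·0 = 6 | 1·6 = 6
X: 1·3+2·2+6·0 = 7 | 1·7 = 7
gcd(1,2,6,1) = 1

Coefficients: [1, 2, 6, 1]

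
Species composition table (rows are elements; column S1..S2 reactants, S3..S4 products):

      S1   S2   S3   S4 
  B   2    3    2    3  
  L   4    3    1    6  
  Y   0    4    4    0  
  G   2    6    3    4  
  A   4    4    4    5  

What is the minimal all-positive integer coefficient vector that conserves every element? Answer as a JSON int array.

Coefficients: [5, 2, 2, 4]

B: 5·2+2·3 = 16 | 2·2+4·3 = 16
L: 5·4+2·3 = 26 | 2·1+4·6 = 26
Y: 5·0+2·4 = 8 | 2·4+4·0 = 8
G: 5·2+2·6 = 22 | 2·3+4·4 = 22
A: 5·4+2·4 = 28 | 2·4+4·5 = 28
gcd(5,2,2,4) = 1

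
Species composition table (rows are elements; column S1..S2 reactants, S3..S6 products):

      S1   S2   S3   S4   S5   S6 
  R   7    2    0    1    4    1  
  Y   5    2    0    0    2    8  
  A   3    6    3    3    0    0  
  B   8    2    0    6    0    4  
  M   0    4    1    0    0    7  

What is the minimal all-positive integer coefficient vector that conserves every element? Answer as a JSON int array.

Coefficients: [2, 3, 5, 3, 4, 1]

R: 2·7+3·2 = 20 | 5·0+3·1+4·4+1·1 = 20
Y: 2·5+3·2 = 16 | 5·0+3·0+4·2+1·8 = 16
A: 2·3+3·6 = 24 | 5·3+3·3+4·0+1·0 = 24
B: 2·8+3·2 = 22 | 5·0+3·6+4·0+1·4 = 22
M: 2·0+3·4 = 12 | 5·1+3·0+4·0+1·7 = 12
gcd(2,3,5,3,4,1) = 1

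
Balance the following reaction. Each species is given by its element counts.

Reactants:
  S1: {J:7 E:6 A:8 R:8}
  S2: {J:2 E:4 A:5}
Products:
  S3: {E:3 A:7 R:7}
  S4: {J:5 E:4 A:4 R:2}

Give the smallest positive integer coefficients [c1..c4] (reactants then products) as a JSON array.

Coefficients: [3, 2, 2, 5]

J: 3·7+2·2 = 25 | 2·0+5·5 = 25
E: 3·6+2·4 = 26 | 2·3+5·4 = 26
A: 3·8+2·5 = 34 | 2·7+5·4 = 34
R: 3·8+2·0 = 24 | 2·7+5·2 = 24
gcd(3,2,2,5) = 1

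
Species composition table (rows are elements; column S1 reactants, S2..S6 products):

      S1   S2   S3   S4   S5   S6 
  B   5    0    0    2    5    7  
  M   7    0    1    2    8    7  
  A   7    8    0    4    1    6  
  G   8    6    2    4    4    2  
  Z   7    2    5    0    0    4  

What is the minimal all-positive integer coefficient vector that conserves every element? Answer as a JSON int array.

B: 6·5 = 30 | 2·0+6·0+3·2+2·5+2·7 = 30
M: 6·7 = 42 | 2·0+6·1+3·2+2·8+2·7 = 42
A: 6·7 = 42 | 2·8+6·0+3·4+2·1+2·6 = 42
G: 6·8 = 48 | 2·6+6·2+3·4+2·4+2·2 = 48
Z: 6·7 = 42 | 2·2+6·5+3·0+2·0+2·4 = 42
gcd(6,2,6,3,2,2) = 1

Coefficients: [6, 2, 6, 3, 2, 2]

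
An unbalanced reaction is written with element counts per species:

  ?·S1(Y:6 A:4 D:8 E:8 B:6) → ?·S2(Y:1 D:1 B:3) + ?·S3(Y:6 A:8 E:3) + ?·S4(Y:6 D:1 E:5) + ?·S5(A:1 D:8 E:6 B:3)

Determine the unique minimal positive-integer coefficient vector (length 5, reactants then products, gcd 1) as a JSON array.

Y: 5·6 = 30 | 6·1+2·6+2·6+4·0 = 30
A: 5·4 = 20 | 6·0+2·8+2·0+4·1 = 20
D: 5·8 = 40 | 6·1+2·0+2·1+4·8 = 40
E: 5·8 = 40 | 6·0+2·3+2·5+4·6 = 40
B: 5·6 = 30 | 6·3+2·0+2·0+4·3 = 30
gcd(5,6,2,2,4) = 1

Coefficients: [5, 6, 2, 2, 4]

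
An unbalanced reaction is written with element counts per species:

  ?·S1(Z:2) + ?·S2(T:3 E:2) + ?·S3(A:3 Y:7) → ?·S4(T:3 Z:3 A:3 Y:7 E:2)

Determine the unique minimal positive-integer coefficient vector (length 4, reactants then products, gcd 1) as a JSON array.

T: 3·0+2·3+2·0 = 6 | 2·3 = 6
Z: 3·2+2·0+2·0 = 6 | 2·3 = 6
A: 3·0+2·0+2·3 = 6 | 2·3 = 6
Y: 3·0+2·0+2·7 = 14 | 2·7 = 14
E: 3·0+2·2+2·0 = 4 | 2·2 = 4
gcd(3,2,2,2) = 1

Coefficients: [3, 2, 2, 2]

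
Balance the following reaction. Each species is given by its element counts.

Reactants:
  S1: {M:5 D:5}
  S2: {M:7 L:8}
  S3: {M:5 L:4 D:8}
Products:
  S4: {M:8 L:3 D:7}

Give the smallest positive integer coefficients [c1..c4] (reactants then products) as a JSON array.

M: 4·5+1·7+1·5 = 32 | 4·8 = 32
L: 4·0+1·8+1·4 = 12 | 4·3 = 12
D: 4·5+1·0+1·8 = 28 | 4·7 = 28
gcd(4,1,1,4) = 1

Coefficients: [4, 1, 1, 4]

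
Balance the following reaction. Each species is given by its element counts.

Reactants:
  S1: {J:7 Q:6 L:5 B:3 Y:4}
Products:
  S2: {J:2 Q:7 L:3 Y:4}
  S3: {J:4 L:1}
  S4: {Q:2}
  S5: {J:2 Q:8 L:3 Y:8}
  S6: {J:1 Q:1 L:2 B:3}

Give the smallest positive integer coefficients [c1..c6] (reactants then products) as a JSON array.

J: 5·7 = 35 | 1·2+6·4+1·0+2·2+5·1 = 35
Q: 5·6 = 30 | 1·7+6·0+1·2+2·8+5·1 = 30
L: 5·5 = 25 | 1·3+6·1+1·0+2·3+5·2 = 25
B: 5·3 = 15 | 1·0+6·0+1·0+2·0+5·3 = 15
Y: 5·4 = 20 | 1·4+6·0+1·0+2·8+5·0 = 20
gcd(5,1,6,1,2,5) = 1

Coefficients: [5, 1, 6, 1, 2, 5]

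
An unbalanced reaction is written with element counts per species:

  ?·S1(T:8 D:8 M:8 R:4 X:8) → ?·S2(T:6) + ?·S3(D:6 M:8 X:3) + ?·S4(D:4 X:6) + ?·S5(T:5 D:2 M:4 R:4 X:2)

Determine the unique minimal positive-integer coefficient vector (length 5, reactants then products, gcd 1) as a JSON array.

Coefficients: [4, 2, 2, 3, 4]

T: 4·8 = 32 | 2·6+2·0+3·0+4·5 = 32
D: 4·8 = 32 | 2·0+2·6+3·4+4·2 = 32
M: 4·8 = 32 | 2·0+2·8+3·0+4·4 = 32
R: 4·4 = 16 | 2·0+2·0+3·0+4·4 = 16
X: 4·8 = 32 | 2·0+2·3+3·6+4·2 = 32
gcd(4,2,2,3,4) = 1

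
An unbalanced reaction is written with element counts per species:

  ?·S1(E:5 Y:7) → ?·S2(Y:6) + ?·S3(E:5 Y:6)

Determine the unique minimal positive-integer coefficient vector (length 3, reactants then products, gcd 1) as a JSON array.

E: 6·5 = 30 | 1·0+6·5 = 30
Y: 6·7 = 42 | 1·6+6·6 = 42
gcd(6,1,6) = 1

Coefficients: [6, 1, 6]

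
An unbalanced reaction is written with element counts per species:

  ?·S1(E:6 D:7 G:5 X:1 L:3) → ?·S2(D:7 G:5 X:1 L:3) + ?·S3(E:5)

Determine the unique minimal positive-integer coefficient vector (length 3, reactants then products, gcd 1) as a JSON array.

Coefficients: [5, 5, 6]

E: 5·6 = 30 | 5·0+6·5 = 30
D: 5·7 = 35 | 5·7+6·0 = 35
G: 5·5 = 25 | 5·5+6·0 = 25
X: 5·1 = 5 | 5·1+6·0 = 5
L: 5·3 = 15 | 5·3+6·0 = 15
gcd(5,5,6) = 1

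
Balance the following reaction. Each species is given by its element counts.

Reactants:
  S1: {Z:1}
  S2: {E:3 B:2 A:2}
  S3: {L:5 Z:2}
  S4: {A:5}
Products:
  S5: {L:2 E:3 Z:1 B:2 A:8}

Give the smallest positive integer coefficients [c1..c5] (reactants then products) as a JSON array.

Coefficients: [1, 5, 2, 6, 5]

L: 1·0+5·0+2·5+6·0 = 10 | 5·2 = 10
E: 1·0+5·3+2·0+6·0 = 15 | 5·3 = 15
Z: 1·1+5·0+2·2+6·0 = 5 | 5·1 = 5
B: 1·0+5·2+2·0+6·0 = 10 | 5·2 = 10
A: 1·0+5·2+2·0+6·5 = 40 | 5·8 = 40
gcd(1,5,2,6,5) = 1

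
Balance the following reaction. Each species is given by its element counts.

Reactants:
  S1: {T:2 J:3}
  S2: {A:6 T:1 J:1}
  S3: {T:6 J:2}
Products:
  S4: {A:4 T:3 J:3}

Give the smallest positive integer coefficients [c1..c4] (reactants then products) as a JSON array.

A: 4·0+4·6+1·0 = 24 | 6·4 = 24
T: 4·2+4·1+1·6 = 18 | 6·3 = 18
J: 4·3+4·1+1·2 = 18 | 6·3 = 18
gcd(4,4,1,6) = 1

Coefficients: [4, 4, 1, 6]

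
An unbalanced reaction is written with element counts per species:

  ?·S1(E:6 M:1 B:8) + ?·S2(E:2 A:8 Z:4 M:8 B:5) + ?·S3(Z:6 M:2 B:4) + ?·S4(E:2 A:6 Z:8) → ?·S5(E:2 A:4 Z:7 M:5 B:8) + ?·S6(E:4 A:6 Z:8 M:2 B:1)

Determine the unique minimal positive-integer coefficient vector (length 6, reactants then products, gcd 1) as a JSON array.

Coefficients: [2, 3, 5, 3, 6, 3]

E: 2·6+3·2+5·0+3·2 = 24 | 6·2+3·4 = 24
A: 2·0+3·8+5·0+3·6 = 42 | 6·4+3·6 = 42
Z: 2·0+3·4+5·6+3·8 = 66 | 6·7+3·8 = 66
M: 2·1+3·8+5·2+3·0 = 36 | 6·5+3·2 = 36
B: 2·8+3·5+5·4+3·0 = 51 | 6·8+3·1 = 51
gcd(2,3,5,3,6,3) = 1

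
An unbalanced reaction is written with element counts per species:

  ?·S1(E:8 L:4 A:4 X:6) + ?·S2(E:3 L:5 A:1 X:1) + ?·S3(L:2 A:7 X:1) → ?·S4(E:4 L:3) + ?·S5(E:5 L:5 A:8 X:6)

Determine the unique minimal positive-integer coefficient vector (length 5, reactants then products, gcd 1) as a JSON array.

Coefficients: [4, 3, 3, 4, 5]

E: 4·8+3·3+3·0 = 41 | 4·4+5·5 = 41
L: 4·4+3·5+3·2 = 37 | 4·3+5·5 = 37
A: 4·4+3·1+3·7 = 40 | 4·0+5·8 = 40
X: 4·6+3·1+3·1 = 30 | 4·0+5·6 = 30
gcd(4,3,3,4,5) = 1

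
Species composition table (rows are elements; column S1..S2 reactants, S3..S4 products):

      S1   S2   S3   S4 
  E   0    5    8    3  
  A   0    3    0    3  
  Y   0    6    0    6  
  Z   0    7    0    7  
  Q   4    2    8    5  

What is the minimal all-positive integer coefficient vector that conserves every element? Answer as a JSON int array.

E: 5·0+4·5 = 20 | 1·8+4·3 = 20
A: 5·0+4·3 = 12 | 1·0+4·3 = 12
Y: 5·0+4·6 = 24 | 1·0+4·6 = 24
Z: 5·0+4·7 = 28 | 1·0+4·7 = 28
Q: 5·4+4·2 = 28 | 1·8+4·5 = 28
gcd(5,4,1,4) = 1

Coefficients: [5, 4, 1, 4]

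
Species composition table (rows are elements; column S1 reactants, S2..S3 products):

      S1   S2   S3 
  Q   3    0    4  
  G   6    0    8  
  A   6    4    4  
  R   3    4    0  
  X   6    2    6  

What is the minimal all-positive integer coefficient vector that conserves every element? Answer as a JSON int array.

Q: 4·3 = 12 | 3·0+3·4 = 12
G: 4·6 = 24 | 3·0+3·8 = 24
A: 4·6 = 24 | 3·4+3·4 = 24
R: 4·3 = 12 | 3·4+3·0 = 12
X: 4·6 = 24 | 3·2+3·6 = 24
gcd(4,3,3) = 1

Coefficients: [4, 3, 3]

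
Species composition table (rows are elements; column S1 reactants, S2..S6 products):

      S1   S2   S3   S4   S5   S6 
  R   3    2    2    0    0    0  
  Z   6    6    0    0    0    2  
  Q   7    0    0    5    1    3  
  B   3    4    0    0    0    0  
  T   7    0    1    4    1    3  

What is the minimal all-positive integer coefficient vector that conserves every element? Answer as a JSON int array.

R: 4·3 = 12 | 3·2+3·2+3·0+4·0+3·0 = 12
Z: 4·6 = 24 | 3·6+3·0+3·0+4·0+3·2 = 24
Q: 4·7 = 28 | 3·0+3·0+3·5+4·1+3·3 = 28
B: 4·3 = 12 | 3·4+3·0+3·0+4·0+3·0 = 12
T: 4·7 = 28 | 3·0+3·1+3·4+4·1+3·3 = 28
gcd(4,3,3,3,4,3) = 1

Coefficients: [4, 3, 3, 3, 4, 3]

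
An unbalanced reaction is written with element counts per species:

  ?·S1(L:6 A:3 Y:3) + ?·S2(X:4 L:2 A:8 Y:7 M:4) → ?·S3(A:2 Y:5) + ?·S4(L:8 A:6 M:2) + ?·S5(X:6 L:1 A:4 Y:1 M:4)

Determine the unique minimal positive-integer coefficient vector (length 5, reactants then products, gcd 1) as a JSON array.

Coefficients: [2, 3, 5, 2, 2]

X: 2·0+3·4 = 12 | 5·0+2·0+2·6 = 12
L: 2·6+3·2 = 18 | 5·0+2·8+2·1 = 18
A: 2·3+3·8 = 30 | 5·2+2·6+2·4 = 30
Y: 2·3+3·7 = 27 | 5·5+2·0+2·1 = 27
M: 2·0+3·4 = 12 | 5·0+2·2+2·4 = 12
gcd(2,3,5,2,2) = 1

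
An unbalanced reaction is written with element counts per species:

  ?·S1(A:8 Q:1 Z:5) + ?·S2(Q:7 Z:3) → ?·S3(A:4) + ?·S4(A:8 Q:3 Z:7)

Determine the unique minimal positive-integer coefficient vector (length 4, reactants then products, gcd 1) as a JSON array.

Coefficients: [5, 1, 2, 4]

A: 5·8+1·0 = 40 | 2·4+4·8 = 40
Q: 5·1+1·7 = 12 | 2·0+4·3 = 12
Z: 5·5+1·3 = 28 | 2·0+4·7 = 28
gcd(5,1,2,4) = 1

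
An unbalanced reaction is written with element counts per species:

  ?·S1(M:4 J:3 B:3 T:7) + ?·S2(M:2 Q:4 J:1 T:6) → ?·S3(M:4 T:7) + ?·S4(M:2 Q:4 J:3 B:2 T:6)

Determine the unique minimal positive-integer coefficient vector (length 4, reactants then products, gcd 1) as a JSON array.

M: 2·4+3·2 = 14 | 2·4+3·2 = 14
Q: 2·0+3·4 = 12 | 2·0+3·4 = 12
J: 2·3+3·1 = 9 | 2·0+3·3 = 9
B: 2·3+3·0 = 6 | 2·0+3·2 = 6
T: 2·7+3·6 = 32 | 2·7+3·6 = 32
gcd(2,3,2,3) = 1

Coefficients: [2, 3, 2, 3]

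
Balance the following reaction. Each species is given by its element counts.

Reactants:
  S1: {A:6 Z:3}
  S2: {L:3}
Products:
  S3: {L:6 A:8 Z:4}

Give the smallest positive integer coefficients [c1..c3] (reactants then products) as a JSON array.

Coefficients: [4, 6, 3]

L: 4·0+6·3 = 18 | 3·6 = 18
A: 4·6+6·0 = 24 | 3·8 = 24
Z: 4·3+6·0 = 12 | 3·4 = 12
gcd(4,6,3) = 1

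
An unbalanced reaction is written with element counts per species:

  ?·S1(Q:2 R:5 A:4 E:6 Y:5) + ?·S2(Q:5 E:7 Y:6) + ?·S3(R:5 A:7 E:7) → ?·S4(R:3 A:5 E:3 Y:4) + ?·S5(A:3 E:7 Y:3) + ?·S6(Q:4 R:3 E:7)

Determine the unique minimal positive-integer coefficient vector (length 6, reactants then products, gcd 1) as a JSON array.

Coefficients: [3, 2, 3, 6, 1, 4]

Q: 3·2+2·5+3·0 = 16 | 6·0+1·0+4·4 = 16
R: 3·5+2·0+3·5 = 30 | 6·3+1·0+4·3 = 30
A: 3·4+2·0+3·7 = 33 | 6·5+1·3+4·0 = 33
E: 3·6+2·7+3·7 = 53 | 6·3+1·7+4·7 = 53
Y: 3·5+2·6+3·0 = 27 | 6·4+1·3+4·0 = 27
gcd(3,2,3,6,1,4) = 1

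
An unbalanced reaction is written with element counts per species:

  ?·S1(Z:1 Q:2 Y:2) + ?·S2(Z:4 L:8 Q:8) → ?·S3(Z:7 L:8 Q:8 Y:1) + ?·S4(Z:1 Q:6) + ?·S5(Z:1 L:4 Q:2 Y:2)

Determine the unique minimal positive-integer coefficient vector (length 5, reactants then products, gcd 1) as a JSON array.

Z: 5·1+4·4 = 21 | 2·7+3·1+4·1 = 21
L: 5·0+4·8 = 32 | 2·8+3·0+4·4 = 32
Q: 5·2+4·8 = 42 | 2·8+3·6+4·2 = 42
Y: 5·2+4·0 = 10 | 2·1+3·0+4·2 = 10
gcd(5,4,2,3,4) = 1

Coefficients: [5, 4, 2, 3, 4]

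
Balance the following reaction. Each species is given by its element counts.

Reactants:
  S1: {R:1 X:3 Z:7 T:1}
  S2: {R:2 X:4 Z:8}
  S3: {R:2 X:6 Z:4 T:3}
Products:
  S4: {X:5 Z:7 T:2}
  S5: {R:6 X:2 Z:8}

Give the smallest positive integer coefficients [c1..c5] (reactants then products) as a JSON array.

R: 6·1+1·2+2·2 = 12 | 6·0+2·6 = 12
X: 6·3+1·4+2·6 = 34 | 6·5+2·2 = 34
Z: 6·7+1·8+2·4 = 58 | 6·7+2·8 = 58
T: 6·1+1·0+2·3 = 12 | 6·2+2·0 = 12
gcd(6,1,2,6,2) = 1

Coefficients: [6, 1, 2, 6, 2]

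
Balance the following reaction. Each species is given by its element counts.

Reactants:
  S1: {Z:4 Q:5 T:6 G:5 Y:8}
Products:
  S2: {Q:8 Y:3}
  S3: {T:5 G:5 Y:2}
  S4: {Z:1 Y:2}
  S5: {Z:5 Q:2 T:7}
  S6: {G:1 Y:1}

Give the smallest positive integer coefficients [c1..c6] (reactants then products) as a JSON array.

Z: 2·4 = 8 | 1·0+1·0+3·1+1·5+5·0 = 8
Q: 2·5 = 10 | 1·8+1·0+3·0+1·2+5·0 = 10
T: 2·6 = 12 | 1·0+1·5+3·0+1·7+5·0 = 12
G: 2·5 = 10 | 1·0+1·5+3·0+1·0+5·1 = 10
Y: 2·8 = 16 | 1·3+1·2+3·2+1·0+5·1 = 16
gcd(2,1,1,3,1,5) = 1

Coefficients: [2, 1, 1, 3, 1, 5]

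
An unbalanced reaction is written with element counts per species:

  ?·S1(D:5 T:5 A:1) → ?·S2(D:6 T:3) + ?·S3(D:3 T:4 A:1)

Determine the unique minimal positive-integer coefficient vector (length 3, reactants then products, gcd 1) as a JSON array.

Coefficients: [3, 1, 3]

D: 3·5 = 15 | 1·6+3·3 = 15
T: 3·5 = 15 | 1·3+3·4 = 15
A: 3·1 = 3 | 1·0+3·1 = 3
gcd(3,1,3) = 1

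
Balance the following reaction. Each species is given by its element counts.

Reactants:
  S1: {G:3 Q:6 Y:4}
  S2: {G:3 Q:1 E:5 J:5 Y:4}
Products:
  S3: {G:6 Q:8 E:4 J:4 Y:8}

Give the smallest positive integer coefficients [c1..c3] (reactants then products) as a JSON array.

Coefficients: [6, 4, 5]

G: 6·3+4·3 = 30 | 5·6 = 30
Q: 6·6+4·1 = 40 | 5·8 = 40
E: 6·0+4·5 = 20 | 5·4 = 20
J: 6·0+4·5 = 20 | 5·4 = 20
Y: 6·4+4·4 = 40 | 5·8 = 40
gcd(6,4,5) = 1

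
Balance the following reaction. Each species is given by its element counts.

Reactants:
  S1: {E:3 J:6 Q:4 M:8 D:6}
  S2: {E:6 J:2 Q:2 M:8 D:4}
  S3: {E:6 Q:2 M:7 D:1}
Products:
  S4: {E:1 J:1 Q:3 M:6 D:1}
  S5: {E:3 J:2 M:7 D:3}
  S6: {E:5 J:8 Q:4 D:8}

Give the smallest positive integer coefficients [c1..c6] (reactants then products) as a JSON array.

Coefficients: [6, 2, 1, 6, 5, 3]

E: 6·3+2·6+1·6 = 36 | 6·1+5·3+3·5 = 36
J: 6·6+2·2+1·0 = 40 | 6·1+5·2+3·8 = 40
Q: 6·4+2·2+1·2 = 30 | 6·3+5·0+3·4 = 30
M: 6·8+2·8+1·7 = 71 | 6·6+5·7+3·0 = 71
D: 6·6+2·4+1·1 = 45 | 6·1+5·3+3·8 = 45
gcd(6,2,1,6,5,3) = 1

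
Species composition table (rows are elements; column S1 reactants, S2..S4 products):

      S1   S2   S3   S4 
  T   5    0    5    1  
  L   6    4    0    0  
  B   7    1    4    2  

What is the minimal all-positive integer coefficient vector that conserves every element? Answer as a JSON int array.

Coefficients: [4, 6, 3, 5]

T: 4·5 = 20 | 6·0+3·5+5·1 = 20
L: 4·6 = 24 | 6·4+3·0+5·0 = 24
B: 4·7 = 28 | 6·1+3·4+5·2 = 28
gcd(4,6,3,5) = 1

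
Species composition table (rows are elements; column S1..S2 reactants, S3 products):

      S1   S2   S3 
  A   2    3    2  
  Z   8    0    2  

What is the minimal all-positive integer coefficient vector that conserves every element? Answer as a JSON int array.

A: 1·2+2·3 = 8 | 4·2 = 8
Z: 1·8+2·0 = 8 | 4·2 = 8
gcd(1,2,4) = 1

Coefficients: [1, 2, 4]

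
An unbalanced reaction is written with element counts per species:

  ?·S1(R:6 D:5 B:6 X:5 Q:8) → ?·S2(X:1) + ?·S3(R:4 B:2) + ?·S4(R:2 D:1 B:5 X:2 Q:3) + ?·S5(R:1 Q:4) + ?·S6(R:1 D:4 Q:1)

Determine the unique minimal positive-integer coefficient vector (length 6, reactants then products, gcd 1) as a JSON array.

R: 2·6 = 12 | 6·0+1·4+2·2+2·1+2·1 = 12
D: 2·5 = 10 | 6·0+1·0+2·1+2·0+2·4 = 10
B: 2·6 = 12 | 6·0+1·2+2·5+2·0+2·0 = 12
X: 2·5 = 10 | 6·1+1·0+2·2+2·0+2·0 = 10
Q: 2·8 = 16 | 6·0+1·0+2·3+2·4+2·1 = 16
gcd(2,6,1,2,2,2) = 1

Coefficients: [2, 6, 1, 2, 2, 2]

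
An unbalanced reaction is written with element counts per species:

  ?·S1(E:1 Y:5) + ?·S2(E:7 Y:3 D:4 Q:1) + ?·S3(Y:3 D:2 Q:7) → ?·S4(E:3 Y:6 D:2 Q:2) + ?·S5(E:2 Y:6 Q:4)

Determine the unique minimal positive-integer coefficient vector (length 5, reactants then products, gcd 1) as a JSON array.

E: 6·1+2·7+2·0 = 20 | 6·3+1·2 = 20
Y: 6·5+2·3+2·3 = 42 | 6·6+1·6 = 42
D: 6·0+2·4+2·2 = 12 | 6·2+1·0 = 12
Q: 6·0+2·1+2·7 = 16 | 6·2+1·4 = 16
gcd(6,2,2,6,1) = 1

Coefficients: [6, 2, 2, 6, 1]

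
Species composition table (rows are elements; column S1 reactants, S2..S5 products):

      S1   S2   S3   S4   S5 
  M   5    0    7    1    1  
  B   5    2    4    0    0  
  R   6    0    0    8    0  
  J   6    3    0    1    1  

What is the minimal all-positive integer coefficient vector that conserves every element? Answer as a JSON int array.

Coefficients: [4, 6, 2, 3, 3]

M: 4·5 = 20 | 6·0+2·7+3·1+3·1 = 20
B: 4·5 = 20 | 6·2+2·4+3·0+3·0 = 20
R: 4·6 = 24 | 6·0+2·0+3·8+3·0 = 24
J: 4·6 = 24 | 6·3+2·0+3·1+3·1 = 24
gcd(4,6,2,3,3) = 1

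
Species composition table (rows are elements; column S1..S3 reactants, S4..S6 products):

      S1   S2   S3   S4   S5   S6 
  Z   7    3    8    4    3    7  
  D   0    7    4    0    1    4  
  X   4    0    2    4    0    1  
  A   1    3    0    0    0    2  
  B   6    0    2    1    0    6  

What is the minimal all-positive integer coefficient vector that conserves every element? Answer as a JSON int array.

Coefficients: [6, 2, 3, 6, 2, 6]

Z: 6·7+2·3+3·8 = 72 | 6·4+2·3+6·7 = 72
D: 6·0+2·7+3·4 = 26 | 6·0+2·1+6·4 = 26
X: 6·4+2·0+3·2 = 30 | 6·4+2·0+6·1 = 30
A: 6·1+2·3+3·0 = 12 | 6·0+2·0+6·2 = 12
B: 6·6+2·0+3·2 = 42 | 6·1+2·0+6·6 = 42
gcd(6,2,3,6,2,6) = 1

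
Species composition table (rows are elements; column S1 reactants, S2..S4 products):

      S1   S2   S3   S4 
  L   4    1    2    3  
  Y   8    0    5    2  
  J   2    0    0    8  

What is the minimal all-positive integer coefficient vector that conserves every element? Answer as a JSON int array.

Coefficients: [4, 1, 6, 1]

L: 4·4 = 16 | 1·1+6·2+1·3 = 16
Y: 4·8 = 32 | 1·0+6·5+1·2 = 32
J: 4·2 = 8 | 1·0+6·0+1·8 = 8
gcd(4,1,6,1) = 1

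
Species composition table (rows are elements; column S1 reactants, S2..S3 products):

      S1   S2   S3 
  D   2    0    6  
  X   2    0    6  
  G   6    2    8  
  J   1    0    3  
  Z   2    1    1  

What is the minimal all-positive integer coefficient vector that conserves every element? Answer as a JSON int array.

D: 3·2 = 6 | 5·0+1·6 = 6
X: 3·2 = 6 | 5·0+1·6 = 6
G: 3·6 = 18 | 5·2+1·8 = 18
J: 3·1 = 3 | 5·0+1·3 = 3
Z: 3·2 = 6 | 5·1+1·1 = 6
gcd(3,5,1) = 1

Coefficients: [3, 5, 1]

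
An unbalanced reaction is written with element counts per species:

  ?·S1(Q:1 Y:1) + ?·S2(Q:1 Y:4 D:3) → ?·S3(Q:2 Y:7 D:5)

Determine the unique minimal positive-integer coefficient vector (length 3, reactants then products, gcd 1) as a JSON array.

Q: 1·1+5·1 = 6 | 3·2 = 6
Y: 1·1+5·4 = 21 | 3·7 = 21
D: 1·0+5·3 = 15 | 3·5 = 15
gcd(1,5,3) = 1

Coefficients: [1, 5, 3]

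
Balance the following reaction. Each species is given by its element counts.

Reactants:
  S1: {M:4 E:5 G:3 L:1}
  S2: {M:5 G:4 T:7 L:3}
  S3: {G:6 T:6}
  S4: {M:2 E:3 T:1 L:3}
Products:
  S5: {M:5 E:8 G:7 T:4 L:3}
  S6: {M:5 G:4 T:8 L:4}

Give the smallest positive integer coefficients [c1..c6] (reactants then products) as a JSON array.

M: 5·4+1·5+4·0+5·2 = 35 | 5·5+2·5 = 35
E: 5·5+1·0+4·0+5·3 = 40 | 5·8+2·0 = 40
G: 5·3+1·4+4·6+5·0 = 43 | 5·7+2·4 = 43
T: 5·0+1·7+4·6+5·1 = 36 | 5·4+2·8 = 36
L: 5·1+1·3+4·0+5·3 = 23 | 5·3+2·4 = 23
gcd(5,1,4,5,5,2) = 1

Coefficients: [5, 1, 4, 5, 5, 2]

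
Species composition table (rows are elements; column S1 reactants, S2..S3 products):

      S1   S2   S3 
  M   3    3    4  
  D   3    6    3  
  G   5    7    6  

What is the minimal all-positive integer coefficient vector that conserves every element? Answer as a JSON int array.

M: 5·3 = 15 | 1·3+3·4 = 15
D: 5·3 = 15 | 1·6+3·3 = 15
G: 5·5 = 25 | 1·7+3·6 = 25
gcd(5,1,3) = 1

Coefficients: [5, 1, 3]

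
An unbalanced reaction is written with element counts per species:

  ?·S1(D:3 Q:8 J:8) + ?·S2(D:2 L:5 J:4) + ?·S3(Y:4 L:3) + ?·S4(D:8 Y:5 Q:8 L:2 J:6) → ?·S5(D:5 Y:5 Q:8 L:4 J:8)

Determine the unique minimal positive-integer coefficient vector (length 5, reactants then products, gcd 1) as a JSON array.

D: 4·3+1·2+5·0+2·8 = 30 | 6·5 = 30
Y: 4·0+1·0+5·4+2·5 = 30 | 6·5 = 30
Q: 4·8+1·0+5·0+2·8 = 48 | 6·8 = 48
L: 4·0+1·5+5·3+2·2 = 24 | 6·4 = 24
J: 4·8+1·4+5·0+2·6 = 48 | 6·8 = 48
gcd(4,1,5,2,6) = 1

Coefficients: [4, 1, 5, 2, 6]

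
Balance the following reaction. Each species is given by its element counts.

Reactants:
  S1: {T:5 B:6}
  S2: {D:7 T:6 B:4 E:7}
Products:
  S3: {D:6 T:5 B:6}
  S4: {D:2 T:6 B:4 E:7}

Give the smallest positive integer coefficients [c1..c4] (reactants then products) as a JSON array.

Coefficients: [5, 6, 5, 6]

D: 5·0+6·7 = 42 | 5·6+6·2 = 42
T: 5·5+6·6 = 61 | 5·5+6·6 = 61
B: 5·6+6·4 = 54 | 5·6+6·4 = 54
E: 5·0+6·7 = 42 | 5·0+6·7 = 42
gcd(5,6,5,6) = 1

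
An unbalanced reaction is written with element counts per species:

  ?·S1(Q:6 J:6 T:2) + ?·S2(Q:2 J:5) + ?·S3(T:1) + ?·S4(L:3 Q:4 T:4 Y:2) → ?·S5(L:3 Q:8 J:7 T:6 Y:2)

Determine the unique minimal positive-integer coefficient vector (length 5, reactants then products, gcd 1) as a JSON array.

Coefficients: [1, 3, 4, 3, 3]

L: 1·0+3·0+4·0+3·3 = 9 | 3·3 = 9
Q: 1·6+3·2+4·0+3·4 = 24 | 3·8 = 24
J: 1·6+3·5+4·0+3·0 = 21 | 3·7 = 21
T: 1·2+3·0+4·1+3·4 = 18 | 3·6 = 18
Y: 1·0+3·0+4·0+3·2 = 6 | 3·2 = 6
gcd(1,3,4,3,3) = 1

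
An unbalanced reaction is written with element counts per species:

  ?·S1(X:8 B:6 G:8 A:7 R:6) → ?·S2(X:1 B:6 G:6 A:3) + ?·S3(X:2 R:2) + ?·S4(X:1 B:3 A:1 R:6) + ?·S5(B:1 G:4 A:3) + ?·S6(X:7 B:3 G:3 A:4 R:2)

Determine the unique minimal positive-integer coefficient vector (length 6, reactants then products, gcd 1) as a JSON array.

Coefficients: [3, 1, 4, 1, 3, 2]

X: 3·8 = 24 | 1·1+4·2+1·1+3·0+2·7 = 24
B: 3·6 = 18 | 1·6+4·0+1·3+3·1+2·3 = 18
G: 3·8 = 24 | 1·6+4·0+1·0+3·4+2·3 = 24
A: 3·7 = 21 | 1·3+4·0+1·1+3·3+2·4 = 21
R: 3·6 = 18 | 1·0+4·2+1·6+3·0+2·2 = 18
gcd(3,1,4,1,3,2) = 1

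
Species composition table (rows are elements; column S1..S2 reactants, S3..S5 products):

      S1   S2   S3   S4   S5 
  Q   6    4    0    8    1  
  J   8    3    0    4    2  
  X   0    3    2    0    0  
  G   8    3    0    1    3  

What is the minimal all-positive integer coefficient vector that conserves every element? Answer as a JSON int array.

Q: 1·6+4·4 = 22 | 6·0+2·8+6·1 = 22
J: 1·8+4·3 = 20 | 6·0+2·4+6·2 = 20
X: 1·0+4·3 = 12 | 6·2+2·0+6·0 = 12
G: 1·8+4·3 = 20 | 6·0+2·1+6·3 = 20
gcd(1,4,6,2,6) = 1

Coefficients: [1, 4, 6, 2, 6]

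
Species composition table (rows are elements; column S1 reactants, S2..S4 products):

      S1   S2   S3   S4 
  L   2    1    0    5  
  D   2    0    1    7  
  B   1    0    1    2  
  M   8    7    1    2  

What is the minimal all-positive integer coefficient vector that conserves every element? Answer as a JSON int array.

Coefficients: [5, 5, 3, 1]

L: 5·2 = 10 | 5·1+3·0+1·5 = 10
D: 5·2 = 10 | 5·0+3·1+1·7 = 10
B: 5·1 = 5 | 5·0+3·1+1·2 = 5
M: 5·8 = 40 | 5·7+3·1+1·2 = 40
gcd(5,5,3,1) = 1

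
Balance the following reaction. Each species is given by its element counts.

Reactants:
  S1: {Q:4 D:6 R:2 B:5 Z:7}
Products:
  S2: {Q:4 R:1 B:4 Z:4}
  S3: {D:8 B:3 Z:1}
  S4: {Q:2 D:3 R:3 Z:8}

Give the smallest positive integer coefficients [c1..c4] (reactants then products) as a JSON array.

Coefficients: [5, 4, 3, 2]

Q: 5·4 = 20 | 4·4+3·0+2·2 = 20
D: 5·6 = 30 | 4·0+3·8+2·3 = 30
R: 5·2 = 10 | 4·1+3·0+2·3 = 10
B: 5·5 = 25 | 4·4+3·3+2·0 = 25
Z: 5·7 = 35 | 4·4+3·1+2·8 = 35
gcd(5,4,3,2) = 1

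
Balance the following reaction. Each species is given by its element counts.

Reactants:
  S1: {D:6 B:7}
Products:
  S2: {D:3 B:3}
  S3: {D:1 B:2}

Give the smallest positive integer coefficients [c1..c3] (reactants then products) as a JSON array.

Coefficients: [3, 5, 3]

D: 3·6 = 18 | 5·3+3·1 = 18
B: 3·7 = 21 | 5·3+3·2 = 21
gcd(3,5,3) = 1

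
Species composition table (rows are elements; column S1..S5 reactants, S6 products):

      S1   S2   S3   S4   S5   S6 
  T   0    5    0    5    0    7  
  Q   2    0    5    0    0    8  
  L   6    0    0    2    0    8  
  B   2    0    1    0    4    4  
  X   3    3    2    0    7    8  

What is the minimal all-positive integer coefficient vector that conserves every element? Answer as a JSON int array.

Coefficients: [5, 2, 6, 5, 1, 5]

T: 5·0+2·5+6·0+5·5+1·0 = 35 | 5·7 = 35
Q: 5·2+2·0+6·5+5·0+1·0 = 40 | 5·8 = 40
L: 5·6+2·0+6·0+5·2+1·0 = 40 | 5·8 = 40
B: 5·2+2·0+6·1+5·0+1·4 = 20 | 5·4 = 20
X: 5·3+2·3+6·2+5·0+1·7 = 40 | 5·8 = 40
gcd(5,2,6,5,1,5) = 1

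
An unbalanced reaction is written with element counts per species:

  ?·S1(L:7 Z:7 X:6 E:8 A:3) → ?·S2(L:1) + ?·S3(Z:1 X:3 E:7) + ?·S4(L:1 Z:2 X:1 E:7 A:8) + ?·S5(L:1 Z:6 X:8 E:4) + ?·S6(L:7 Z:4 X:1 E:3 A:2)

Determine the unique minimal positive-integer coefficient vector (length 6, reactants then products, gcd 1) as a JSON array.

L: 6·7 = 42 | 3·1+2·0+1·1+3·1+5·7 = 42
Z: 6·7 = 42 | 3·0+2·1+1·2+3·6+5·4 = 42
X: 6·6 = 36 | 3·0+2·3+1·1+3·8+5·1 = 36
E: 6·8 = 48 | 3·0+2·7+1·7+3·4+5·3 = 48
A: 6·3 = 18 | 3·0+2·0+1·8+3·0+5·2 = 18
gcd(6,3,2,1,3,5) = 1

Coefficients: [6, 3, 2, 1, 3, 5]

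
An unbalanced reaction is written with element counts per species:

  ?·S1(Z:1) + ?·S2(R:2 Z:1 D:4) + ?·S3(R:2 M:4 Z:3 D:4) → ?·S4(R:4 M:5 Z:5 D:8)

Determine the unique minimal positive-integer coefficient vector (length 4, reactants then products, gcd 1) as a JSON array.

Coefficients: [2, 3, 5, 4]

R: 2·0+3·2+5·2 = 16 | 4·4 = 16
M: 2·0+3·0+5·4 = 20 | 4·5 = 20
Z: 2·1+3·1+5·3 = 20 | 4·5 = 20
D: 2·0+3·4+5·4 = 32 | 4·8 = 32
gcd(2,3,5,4) = 1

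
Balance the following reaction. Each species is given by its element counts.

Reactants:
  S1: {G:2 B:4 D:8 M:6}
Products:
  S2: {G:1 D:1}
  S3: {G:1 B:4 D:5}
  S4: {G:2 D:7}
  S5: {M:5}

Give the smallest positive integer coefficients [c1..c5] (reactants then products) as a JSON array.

Coefficients: [5, 1, 5, 2, 6]

G: 5·2 = 10 | 1·1+5·1+2·2+6·0 = 10
B: 5·4 = 20 | 1·0+5·4+2·0+6·0 = 20
D: 5·8 = 40 | 1·1+5·5+2·7+6·0 = 40
M: 5·6 = 30 | 1·0+5·0+2·0+6·5 = 30
gcd(5,1,5,2,6) = 1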